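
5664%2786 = 92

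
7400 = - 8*(-925 ) 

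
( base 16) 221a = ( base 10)8730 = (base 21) jgf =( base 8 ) 21032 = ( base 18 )18H0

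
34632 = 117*296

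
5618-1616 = 4002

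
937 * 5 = 4685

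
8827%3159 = 2509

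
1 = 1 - 0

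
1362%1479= 1362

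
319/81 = 3 + 76/81 = 3.94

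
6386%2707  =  972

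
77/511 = 11/73  =  0.15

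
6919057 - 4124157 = 2794900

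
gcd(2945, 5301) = 589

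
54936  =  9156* 6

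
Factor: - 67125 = - 3^1 * 5^3 *179^1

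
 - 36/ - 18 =2+0/1 = 2.00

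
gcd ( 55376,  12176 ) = 16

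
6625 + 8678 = 15303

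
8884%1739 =189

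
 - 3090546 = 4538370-7628916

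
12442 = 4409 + 8033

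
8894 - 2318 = 6576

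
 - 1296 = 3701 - 4997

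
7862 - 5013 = 2849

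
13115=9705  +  3410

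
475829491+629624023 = 1105453514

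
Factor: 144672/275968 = 411/784 = 2^( - 4)*3^1*7^(-2 )*137^1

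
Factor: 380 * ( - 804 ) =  - 2^4*3^1*5^1 * 19^1*67^1 = - 305520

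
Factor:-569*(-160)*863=78567520 =2^5 * 5^1 * 569^1*863^1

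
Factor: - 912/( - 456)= 2 = 2^1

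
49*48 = 2352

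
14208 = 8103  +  6105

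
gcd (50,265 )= 5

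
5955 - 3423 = 2532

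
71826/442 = 162 + 111/221 = 162.50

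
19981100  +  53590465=73571565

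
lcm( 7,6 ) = 42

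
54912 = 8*6864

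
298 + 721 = 1019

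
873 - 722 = 151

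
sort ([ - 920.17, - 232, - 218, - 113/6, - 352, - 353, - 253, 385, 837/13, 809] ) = [ - 920.17, - 353, - 352, - 253, - 232,-218, - 113/6, 837/13,385, 809] 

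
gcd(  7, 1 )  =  1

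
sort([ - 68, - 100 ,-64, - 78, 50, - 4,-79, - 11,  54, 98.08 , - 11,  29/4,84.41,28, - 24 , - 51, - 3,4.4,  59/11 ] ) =[ - 100,-79, - 78, - 68, - 64, - 51, - 24,- 11, - 11 ,-4,-3,4.4, 59/11, 29/4,28 , 50, 54,  84.41, 98.08]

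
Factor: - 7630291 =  - 7630291^1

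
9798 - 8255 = 1543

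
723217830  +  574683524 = 1297901354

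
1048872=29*36168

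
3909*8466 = 33093594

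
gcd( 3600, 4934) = 2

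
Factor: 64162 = 2^1*7^1*4583^1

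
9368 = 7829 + 1539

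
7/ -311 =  - 7/311 = -  0.02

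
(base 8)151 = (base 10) 105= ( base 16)69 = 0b1101001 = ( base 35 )30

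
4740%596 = 568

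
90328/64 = 11291/8 = 1411.38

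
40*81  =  3240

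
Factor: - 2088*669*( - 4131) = 2^3*3^8*17^1* 29^1 * 223^1 = 5770478232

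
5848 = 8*731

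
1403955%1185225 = 218730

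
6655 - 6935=  -  280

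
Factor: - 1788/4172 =-3/7= -3^1 * 7^( - 1) 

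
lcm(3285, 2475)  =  180675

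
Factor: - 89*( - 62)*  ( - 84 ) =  - 2^3*3^1*7^1*31^1*89^1= - 463512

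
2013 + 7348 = 9361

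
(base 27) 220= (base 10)1512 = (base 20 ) 3FC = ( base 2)10111101000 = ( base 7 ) 4260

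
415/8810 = 83/1762 = 0.05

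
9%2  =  1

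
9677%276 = 17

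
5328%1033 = 163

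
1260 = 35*36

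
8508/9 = 2836/3=945.33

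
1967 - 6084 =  - 4117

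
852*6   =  5112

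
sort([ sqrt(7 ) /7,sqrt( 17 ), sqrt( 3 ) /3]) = [ sqrt( 7) /7,sqrt( 3 )/3, sqrt( 17)]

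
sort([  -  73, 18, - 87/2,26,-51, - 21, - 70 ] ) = [-73,-70,-51, - 87/2,-21,18 , 26] 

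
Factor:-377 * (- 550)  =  2^1 * 5^2*11^1*13^1*29^1   =  207350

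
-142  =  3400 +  - 3542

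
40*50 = 2000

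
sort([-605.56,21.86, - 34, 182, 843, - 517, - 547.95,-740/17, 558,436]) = [ - 605.56, - 547.95, - 517,  -  740/17, -34, 21.86, 182, 436, 558,843]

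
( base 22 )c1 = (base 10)265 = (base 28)9D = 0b100001001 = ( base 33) 81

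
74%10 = 4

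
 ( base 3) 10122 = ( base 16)62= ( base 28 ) 3E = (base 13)77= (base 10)98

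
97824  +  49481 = 147305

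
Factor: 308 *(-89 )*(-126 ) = 2^3*3^2 * 7^2*11^1*89^1 = 3453912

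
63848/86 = 31924/43 = 742.42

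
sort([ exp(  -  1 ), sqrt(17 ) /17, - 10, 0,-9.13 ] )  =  [ - 10, - 9.13,0,sqrt( 17 ) /17, exp( - 1) ]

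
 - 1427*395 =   -  563665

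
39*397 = 15483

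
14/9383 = 14/9383= 0.00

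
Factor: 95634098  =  2^1 *7^1 * 6831007^1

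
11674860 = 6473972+5200888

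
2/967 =2/967 = 0.00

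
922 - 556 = 366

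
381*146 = 55626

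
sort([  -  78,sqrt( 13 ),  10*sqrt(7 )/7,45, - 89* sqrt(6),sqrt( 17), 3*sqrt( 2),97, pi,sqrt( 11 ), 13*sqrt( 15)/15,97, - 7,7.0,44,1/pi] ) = [ -89*sqrt( 6 ), - 78, - 7, 1/pi,pi , sqrt( 11),13*sqrt( 15)/15, sqrt(13),10*sqrt( 7)/7, sqrt( 17),3*sqrt( 2), 7.0 , 44,45, 97, 97 ] 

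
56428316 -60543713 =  - 4115397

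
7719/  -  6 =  - 2573/2 = - 1286.50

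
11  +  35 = 46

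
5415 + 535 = 5950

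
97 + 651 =748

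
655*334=218770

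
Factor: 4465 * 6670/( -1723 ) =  - 2^1 * 5^2*19^1*23^1*29^1 * 47^1*1723^( - 1 ) = - 29781550/1723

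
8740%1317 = 838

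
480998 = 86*5593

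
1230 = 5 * 246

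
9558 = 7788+1770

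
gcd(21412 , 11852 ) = 4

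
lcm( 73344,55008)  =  220032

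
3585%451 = 428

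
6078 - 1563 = 4515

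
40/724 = 10/181 = 0.06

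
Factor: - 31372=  - 2^2*11^1*23^1*31^1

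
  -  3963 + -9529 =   -  13492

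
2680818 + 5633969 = 8314787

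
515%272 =243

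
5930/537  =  5930/537 =11.04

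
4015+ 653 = 4668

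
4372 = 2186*2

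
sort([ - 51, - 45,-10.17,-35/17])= [-51,-45, - 10.17, - 35/17 ] 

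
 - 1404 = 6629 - 8033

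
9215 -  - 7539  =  16754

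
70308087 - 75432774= - 5124687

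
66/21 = 3 + 1/7= 3.14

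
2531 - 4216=  -  1685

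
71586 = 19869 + 51717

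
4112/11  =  4112/11 = 373.82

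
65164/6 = 32582/3 = 10860.67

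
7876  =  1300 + 6576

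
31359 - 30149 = 1210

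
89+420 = 509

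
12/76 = 3/19 = 0.16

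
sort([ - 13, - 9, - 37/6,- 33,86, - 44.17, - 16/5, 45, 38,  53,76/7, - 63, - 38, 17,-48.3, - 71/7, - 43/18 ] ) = [ - 63, - 48.3, - 44.17, - 38, - 33, - 13, -71/7, - 9,-37/6,-16/5,-43/18, 76/7,17, 38, 45,53, 86]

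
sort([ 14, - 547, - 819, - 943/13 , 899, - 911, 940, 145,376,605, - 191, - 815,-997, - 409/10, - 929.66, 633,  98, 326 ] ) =[-997, - 929.66,  -  911,  -  819 ,  -  815, - 547, - 191, -943/13, - 409/10,14, 98, 145, 326, 376,605, 633,899, 940 ] 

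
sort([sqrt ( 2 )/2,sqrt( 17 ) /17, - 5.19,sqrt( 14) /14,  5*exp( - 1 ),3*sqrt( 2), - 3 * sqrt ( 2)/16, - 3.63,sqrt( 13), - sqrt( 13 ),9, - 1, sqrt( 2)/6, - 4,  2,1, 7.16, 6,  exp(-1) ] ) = [ - 5.19 ,-4, - 3.63, - sqrt(13), - 1, - 3*sqrt( 2)/16, sqrt( 2)/6 , sqrt( 17 ) /17, sqrt( 14)/14, exp( - 1),sqrt( 2 )/2, 1, 5*exp( - 1), 2,sqrt( 13 ),3*sqrt( 2),6,  7.16,9]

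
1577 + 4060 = 5637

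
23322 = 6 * 3887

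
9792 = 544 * 18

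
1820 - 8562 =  - 6742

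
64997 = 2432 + 62565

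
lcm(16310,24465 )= 48930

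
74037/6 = 24679/2 = 12339.50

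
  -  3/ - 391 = 3/391=0.01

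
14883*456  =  6786648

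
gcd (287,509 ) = 1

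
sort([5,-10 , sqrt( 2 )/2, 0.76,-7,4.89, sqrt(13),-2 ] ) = [-10, - 7, - 2 , sqrt( 2)/2,0.76,sqrt( 13),4.89, 5] 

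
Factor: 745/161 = 5^1*7^( - 1)*23^( - 1 )*149^1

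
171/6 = 28 + 1/2 = 28.50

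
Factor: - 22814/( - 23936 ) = 61/64=2^(- 6)*61^1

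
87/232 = 3/8 = 0.38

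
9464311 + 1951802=11416113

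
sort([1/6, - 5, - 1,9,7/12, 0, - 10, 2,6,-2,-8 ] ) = [- 10,- 8,  -  5 , - 2,  -  1, 0, 1/6, 7/12 , 2, 6, 9] 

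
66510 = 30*2217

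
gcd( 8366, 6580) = 94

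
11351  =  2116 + 9235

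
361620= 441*820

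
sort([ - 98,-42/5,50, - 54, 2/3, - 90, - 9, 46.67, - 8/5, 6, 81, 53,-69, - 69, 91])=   [  -  98, - 90,-69,-69, - 54 , - 9, - 42/5,  -  8/5,2/3,  6, 46.67, 50, 53,81, 91]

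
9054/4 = 2263 + 1/2 = 2263.50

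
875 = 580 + 295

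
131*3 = 393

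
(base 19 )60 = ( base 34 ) 3C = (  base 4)1302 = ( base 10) 114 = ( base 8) 162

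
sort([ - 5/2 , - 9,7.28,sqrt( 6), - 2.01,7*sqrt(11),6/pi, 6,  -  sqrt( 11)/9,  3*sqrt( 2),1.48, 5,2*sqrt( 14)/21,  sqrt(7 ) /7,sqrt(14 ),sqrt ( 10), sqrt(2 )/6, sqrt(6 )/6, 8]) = [ - 9, -5/2 , - 2.01, - sqrt ( 11)/9,sqrt( 2 )/6,2*sqrt( 14)/21,sqrt( 7 )/7, sqrt (6) /6,1.48,6/pi,  sqrt( 6), sqrt( 10),sqrt( 14),3*sqrt(2),  5,6, 7.28,8,7*sqrt(11 )] 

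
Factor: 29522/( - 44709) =- 2^1*3^( - 1)*7^( - 1)*29^1*509^1*2129^( - 1 )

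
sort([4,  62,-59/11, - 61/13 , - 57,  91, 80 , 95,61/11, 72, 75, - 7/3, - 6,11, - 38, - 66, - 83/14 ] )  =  [ - 66, - 57,-38, -6, -83/14, - 59/11, - 61/13, - 7/3,4,61/11, 11, 62 , 72,75,  80, 91, 95 ] 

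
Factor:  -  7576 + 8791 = 3^5*5^1 = 1215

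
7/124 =7/124 = 0.06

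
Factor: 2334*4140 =2^3*3^3*5^1*23^1*389^1 = 9662760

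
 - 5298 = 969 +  - 6267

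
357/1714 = 357/1714 = 0.21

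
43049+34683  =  77732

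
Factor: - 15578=-2^1*7789^1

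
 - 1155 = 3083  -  4238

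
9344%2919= 587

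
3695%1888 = 1807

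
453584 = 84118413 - 83664829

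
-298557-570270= - 868827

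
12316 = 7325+4991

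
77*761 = 58597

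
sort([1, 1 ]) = [1, 1]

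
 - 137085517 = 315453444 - 452538961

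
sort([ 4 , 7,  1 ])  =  [ 1, 4 , 7]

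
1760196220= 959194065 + 801002155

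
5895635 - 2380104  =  3515531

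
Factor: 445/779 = 5^1*19^( - 1 ) * 41^(- 1)*89^1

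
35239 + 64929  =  100168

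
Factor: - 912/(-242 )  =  456/121=2^3*3^1*11^(-2 )*19^1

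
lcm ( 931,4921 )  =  34447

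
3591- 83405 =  - 79814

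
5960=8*745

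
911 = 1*911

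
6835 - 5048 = 1787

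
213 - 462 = -249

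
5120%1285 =1265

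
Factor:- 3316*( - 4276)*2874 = 40751066784 = 2^5 * 3^1 * 479^1*829^1  *  1069^1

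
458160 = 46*9960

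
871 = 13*67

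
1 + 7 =8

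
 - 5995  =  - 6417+422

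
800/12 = 200/3= 66.67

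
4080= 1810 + 2270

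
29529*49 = 1446921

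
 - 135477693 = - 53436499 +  - 82041194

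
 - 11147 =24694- 35841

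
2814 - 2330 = 484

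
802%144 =82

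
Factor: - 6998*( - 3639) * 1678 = 2^2*3^1*839^1 * 1213^1*3499^1= 42731481516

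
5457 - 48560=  - 43103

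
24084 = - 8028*( - 3 ) 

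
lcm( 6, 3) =6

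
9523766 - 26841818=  - 17318052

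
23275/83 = 23275/83 = 280.42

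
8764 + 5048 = 13812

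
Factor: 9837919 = 7^1*13^1 * 108109^1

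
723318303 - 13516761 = 709801542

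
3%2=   1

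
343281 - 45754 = 297527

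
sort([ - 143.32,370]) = [-143.32, 370]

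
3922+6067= 9989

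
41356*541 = 22373596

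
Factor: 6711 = 3^1*2237^1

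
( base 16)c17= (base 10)3095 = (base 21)708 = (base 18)99h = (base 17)ac1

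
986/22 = 44 + 9/11 = 44.82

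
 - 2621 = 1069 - 3690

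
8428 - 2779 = 5649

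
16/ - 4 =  - 4+0/1 = - 4.00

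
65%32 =1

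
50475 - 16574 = 33901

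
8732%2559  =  1055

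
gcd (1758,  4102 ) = 586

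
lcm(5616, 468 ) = 5616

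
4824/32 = 603/4 =150.75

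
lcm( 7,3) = 21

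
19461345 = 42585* 457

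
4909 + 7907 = 12816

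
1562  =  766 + 796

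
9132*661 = 6036252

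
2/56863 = 2/56863 = 0.00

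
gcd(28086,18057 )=3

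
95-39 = 56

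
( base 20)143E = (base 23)i6e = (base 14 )3750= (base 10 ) 9674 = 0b10010111001010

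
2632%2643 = 2632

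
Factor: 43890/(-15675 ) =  - 14/5 = -2^1*5^( - 1)*7^1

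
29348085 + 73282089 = 102630174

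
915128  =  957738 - 42610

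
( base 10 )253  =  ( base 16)fd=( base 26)9j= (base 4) 3331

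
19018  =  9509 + 9509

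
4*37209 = 148836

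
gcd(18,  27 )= 9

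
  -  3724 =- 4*931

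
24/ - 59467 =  - 24/59467 = - 0.00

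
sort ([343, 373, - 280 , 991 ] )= [ - 280,343, 373, 991 ]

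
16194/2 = 8097 =8097.00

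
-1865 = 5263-7128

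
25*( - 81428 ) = -2035700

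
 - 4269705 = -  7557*565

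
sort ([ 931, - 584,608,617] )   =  [ - 584,608 , 617,931]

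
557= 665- 108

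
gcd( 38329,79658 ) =1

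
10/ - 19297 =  - 1+19287/19297 = - 0.00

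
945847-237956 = 707891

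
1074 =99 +975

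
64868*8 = 518944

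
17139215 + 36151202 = 53290417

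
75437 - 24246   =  51191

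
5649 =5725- 76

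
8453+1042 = 9495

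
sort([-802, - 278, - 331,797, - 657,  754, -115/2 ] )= [ - 802, - 657, - 331, -278, - 115/2,754,797 ] 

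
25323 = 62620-37297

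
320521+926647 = 1247168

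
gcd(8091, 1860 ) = 93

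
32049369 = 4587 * 6987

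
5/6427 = 5/6427=0.00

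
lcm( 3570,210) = 3570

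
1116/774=1 + 19/43 = 1.44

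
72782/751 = 96 + 686/751 = 96.91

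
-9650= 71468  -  81118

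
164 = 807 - 643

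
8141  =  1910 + 6231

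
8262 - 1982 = 6280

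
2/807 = 2/807 = 0.00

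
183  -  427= - 244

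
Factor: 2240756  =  2^2*7^1*79^1*1013^1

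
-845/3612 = -1 + 2767/3612 = - 0.23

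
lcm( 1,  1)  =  1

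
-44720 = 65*( - 688)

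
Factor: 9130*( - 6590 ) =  - 2^2*5^2*11^1* 83^1*659^1 = - 60166700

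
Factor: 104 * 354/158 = 18408/79 = 2^3*3^1 * 13^1 * 59^1 * 79^( - 1 ) 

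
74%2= 0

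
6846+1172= 8018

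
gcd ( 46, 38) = 2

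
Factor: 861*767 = 660387 = 3^1*7^1*13^1*  41^1*59^1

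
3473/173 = 3473/173 = 20.08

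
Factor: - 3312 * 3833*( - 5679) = 72094314384 = 2^4*3^4*23^1 * 631^1*3833^1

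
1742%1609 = 133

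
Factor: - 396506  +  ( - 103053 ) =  - 499559 = - 499559^1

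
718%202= 112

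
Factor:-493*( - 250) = 123250 = 2^1 * 5^3*17^1 * 29^1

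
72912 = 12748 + 60164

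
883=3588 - 2705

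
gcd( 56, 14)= 14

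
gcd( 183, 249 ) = 3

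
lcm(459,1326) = 11934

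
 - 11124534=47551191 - 58675725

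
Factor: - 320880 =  - 2^4*3^1*5^1*7^1 *191^1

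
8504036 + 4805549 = 13309585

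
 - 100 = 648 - 748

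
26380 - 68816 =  - 42436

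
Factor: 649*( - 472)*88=-26956864 = - 2^6*11^2 * 59^2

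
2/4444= 1/2222  =  0.00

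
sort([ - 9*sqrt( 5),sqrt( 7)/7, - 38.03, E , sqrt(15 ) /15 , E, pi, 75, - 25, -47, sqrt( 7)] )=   [  -  47, - 38.03, - 25, - 9*sqrt( 5),  sqrt(15) /15,sqrt ( 7) /7, sqrt(7 ), E , E, pi, 75]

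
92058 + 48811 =140869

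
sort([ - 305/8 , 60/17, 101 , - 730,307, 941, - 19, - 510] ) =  [- 730, - 510, - 305/8, - 19,60/17,101,307, 941]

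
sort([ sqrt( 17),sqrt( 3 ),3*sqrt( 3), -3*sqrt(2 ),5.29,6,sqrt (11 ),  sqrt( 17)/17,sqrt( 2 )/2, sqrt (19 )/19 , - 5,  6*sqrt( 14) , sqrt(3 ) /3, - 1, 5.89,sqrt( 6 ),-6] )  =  [-6,-5 , - 3*sqrt(2), - 1,sqrt(19 )/19, sqrt( 17) /17, sqrt( 3 ) /3,sqrt( 2 )/2, sqrt( 3),sqrt( 6)  ,  sqrt( 11), sqrt (17 ), 3* sqrt( 3 ),5.29,5.89, 6,  6*sqrt(14 ) ]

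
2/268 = 1/134  =  0.01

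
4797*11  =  52767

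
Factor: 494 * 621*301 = 2^1*3^3 *7^1*13^1*19^1*23^1*43^1=92338974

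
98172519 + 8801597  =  106974116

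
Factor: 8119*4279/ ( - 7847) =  - 34741201/7847 = -7^(-1)*11^1 * 19^( - 1) *23^1*59^( - 1 )*353^1*389^1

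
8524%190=164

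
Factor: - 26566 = -2^1*37^1*359^1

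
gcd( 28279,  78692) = 1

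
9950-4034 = 5916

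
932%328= 276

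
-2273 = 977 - 3250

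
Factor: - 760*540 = -410400= - 2^5*3^3*5^2*19^1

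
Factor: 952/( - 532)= - 2^1*17^1*19^( - 1 )= - 34/19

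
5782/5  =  5782/5 =1156.40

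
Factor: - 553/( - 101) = 7^1*79^1*101^(- 1)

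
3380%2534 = 846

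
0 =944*0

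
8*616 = 4928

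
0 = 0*292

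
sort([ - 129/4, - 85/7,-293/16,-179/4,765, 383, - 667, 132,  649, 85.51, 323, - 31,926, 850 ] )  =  [ - 667, -179/4, - 129/4, - 31,-293/16,-85/7, 85.51,132,323, 383,649, 765, 850, 926] 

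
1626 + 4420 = 6046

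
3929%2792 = 1137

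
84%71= 13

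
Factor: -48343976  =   - 2^3 * 23^1 * 262739^1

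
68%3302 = 68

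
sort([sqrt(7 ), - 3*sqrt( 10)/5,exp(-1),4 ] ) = [-3*sqrt(10) /5, exp(-1), sqrt( 7), 4 ]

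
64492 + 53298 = 117790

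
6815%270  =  65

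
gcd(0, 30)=30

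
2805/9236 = 2805/9236 = 0.30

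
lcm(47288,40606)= 3735752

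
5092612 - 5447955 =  - 355343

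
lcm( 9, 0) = 0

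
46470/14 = 23235/7=3319.29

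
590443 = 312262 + 278181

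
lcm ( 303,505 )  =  1515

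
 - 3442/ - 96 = 1721/48   =  35.85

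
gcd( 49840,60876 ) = 356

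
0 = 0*5910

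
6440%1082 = 1030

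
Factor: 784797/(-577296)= - 261599/192432 =- 2^(  -  4) * 3^(  -  1)*13^1*19^( - 1 )*211^( - 1 )*20123^1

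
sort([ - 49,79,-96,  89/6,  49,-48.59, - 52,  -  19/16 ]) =[ - 96, - 52, - 49, - 48.59,-19/16,89/6, 49 , 79] 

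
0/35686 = 0= 0.00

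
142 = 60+82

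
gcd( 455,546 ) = 91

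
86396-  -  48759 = 135155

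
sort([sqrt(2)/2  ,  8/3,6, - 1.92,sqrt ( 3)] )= [ - 1.92,sqrt (2 ) /2,sqrt (3), 8/3,6] 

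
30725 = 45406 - 14681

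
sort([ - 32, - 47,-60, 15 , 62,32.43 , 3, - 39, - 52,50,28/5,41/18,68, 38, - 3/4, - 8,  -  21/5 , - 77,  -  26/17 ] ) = [ - 77,  -  60, - 52,-47, - 39, - 32,-8 , - 21/5, - 26/17, - 3/4,41/18,3,28/5,15,32.43 , 38,50,62, 68]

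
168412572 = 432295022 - 263882450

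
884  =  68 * 13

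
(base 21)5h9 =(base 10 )2571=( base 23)4JI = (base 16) a0b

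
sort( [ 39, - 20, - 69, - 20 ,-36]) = [-69,-36 , - 20,  -  20,  39]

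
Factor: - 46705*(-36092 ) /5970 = 2^1*3^( - 1)*7^1*199^(-1)*1289^1*9341^1=168567686/597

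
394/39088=197/19544 = 0.01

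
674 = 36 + 638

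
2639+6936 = 9575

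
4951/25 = 198+1/25 = 198.04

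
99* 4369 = 432531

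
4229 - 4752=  - 523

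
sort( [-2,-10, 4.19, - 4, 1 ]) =[ - 10  , - 4,  -  2, 1, 4.19]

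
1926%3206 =1926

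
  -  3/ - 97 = 3/97 = 0.03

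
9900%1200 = 300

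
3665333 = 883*4151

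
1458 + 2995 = 4453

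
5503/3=5503/3  =  1834.33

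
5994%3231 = 2763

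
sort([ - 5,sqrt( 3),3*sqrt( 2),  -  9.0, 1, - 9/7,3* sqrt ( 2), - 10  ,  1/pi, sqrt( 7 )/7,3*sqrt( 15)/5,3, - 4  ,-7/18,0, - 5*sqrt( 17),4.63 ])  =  [ - 5 * sqrt( 17 ),  -  10, - 9.0, - 5, - 4 , - 9/7, - 7/18, 0,1/pi, sqrt( 7 ) /7,1,sqrt( 3), 3*sqrt( 15) /5,3,3 * sqrt(2),3*sqrt( 2),4.63 ] 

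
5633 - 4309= 1324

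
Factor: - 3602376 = - 2^3*3^2*50033^1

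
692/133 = 692/133= 5.20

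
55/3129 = 55/3129 = 0.02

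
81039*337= 27310143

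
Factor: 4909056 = 2^11*3^1*17^1*47^1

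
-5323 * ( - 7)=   37261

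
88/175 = 88/175 = 0.50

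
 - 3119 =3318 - 6437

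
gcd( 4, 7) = 1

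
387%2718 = 387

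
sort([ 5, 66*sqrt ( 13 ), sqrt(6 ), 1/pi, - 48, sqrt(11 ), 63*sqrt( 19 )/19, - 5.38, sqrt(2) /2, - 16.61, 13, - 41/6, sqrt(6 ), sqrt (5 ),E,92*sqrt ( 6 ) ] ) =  [ - 48, - 16.61,-41/6,  -  5.38,1/pi, sqrt (2 )/2, sqrt(5 ), sqrt(6 ) , sqrt(6), E  ,  sqrt(11 ),5, 13, 63*sqrt( 19 )/19 , 92*sqrt( 6 ), 66*sqrt( 13)] 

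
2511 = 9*279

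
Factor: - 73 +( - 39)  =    -  112 =- 2^4*7^1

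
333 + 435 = 768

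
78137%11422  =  9605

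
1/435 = 1/435 = 0.00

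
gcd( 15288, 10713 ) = 3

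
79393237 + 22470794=101864031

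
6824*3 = 20472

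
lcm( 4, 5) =20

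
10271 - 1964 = 8307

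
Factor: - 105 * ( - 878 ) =2^1*3^1 * 5^1*7^1*439^1 = 92190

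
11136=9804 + 1332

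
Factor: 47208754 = 2^1*43^1 * 61^1*8999^1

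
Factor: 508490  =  2^1*5^1 * 50849^1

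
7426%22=12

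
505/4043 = 505/4043 = 0.12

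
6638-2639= 3999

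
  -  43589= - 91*479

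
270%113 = 44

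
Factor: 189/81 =3^( - 1 )*7^1= 7/3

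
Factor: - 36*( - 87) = 2^2 * 3^3*29^1 = 3132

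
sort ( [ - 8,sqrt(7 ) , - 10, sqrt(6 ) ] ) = [ - 10, - 8,sqrt(6),  sqrt(7) ] 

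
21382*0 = 0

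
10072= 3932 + 6140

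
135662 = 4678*29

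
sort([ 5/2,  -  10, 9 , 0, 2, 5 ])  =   [ - 10 , 0 , 2, 5/2, 5,9]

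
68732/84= 818 + 5/21 =818.24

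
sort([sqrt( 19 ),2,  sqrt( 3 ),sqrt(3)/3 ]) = [sqrt(3)/3,sqrt( 3) , 2, sqrt( 19 ) ]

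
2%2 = 0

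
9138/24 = 1523/4=380.75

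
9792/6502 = 4896/3251 = 1.51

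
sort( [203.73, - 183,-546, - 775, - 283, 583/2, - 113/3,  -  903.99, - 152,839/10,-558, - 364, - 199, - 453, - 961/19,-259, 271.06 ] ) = [ -903.99, - 775, -558, - 546 , - 453, - 364,  -  283, - 259,-199, - 183, - 152, - 961/19, - 113/3 , 839/10,203.73,271.06, 583/2]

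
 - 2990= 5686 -8676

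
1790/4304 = 895/2152 = 0.42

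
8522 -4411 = 4111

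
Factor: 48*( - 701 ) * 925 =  - 31124400  =  -2^4*3^1 * 5^2* 37^1*701^1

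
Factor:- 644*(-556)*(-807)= -2^4*3^1*7^1 * 23^1*139^1 * 269^1 = -288957648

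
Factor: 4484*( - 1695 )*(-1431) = 2^2*3^4*5^1*19^1*53^1*59^1*113^1 = 10876143780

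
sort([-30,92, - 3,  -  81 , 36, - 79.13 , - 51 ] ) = [ - 81,-79.13,- 51,-30,-3,36,  92]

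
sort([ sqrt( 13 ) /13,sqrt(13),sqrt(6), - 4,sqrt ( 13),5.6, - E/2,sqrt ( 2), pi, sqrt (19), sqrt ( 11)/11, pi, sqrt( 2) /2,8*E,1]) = [ - 4, - E/2,sqrt(13)/13,sqrt(11) /11,sqrt( 2) /2, 1,sqrt(  2),sqrt(6 ), pi,pi  ,  sqrt(13), sqrt( 13),sqrt( 19), 5.6,8*E] 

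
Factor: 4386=2^1*3^1*17^1*43^1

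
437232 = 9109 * 48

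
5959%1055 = 684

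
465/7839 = 155/2613 = 0.06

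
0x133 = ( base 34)91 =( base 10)307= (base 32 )9j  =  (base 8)463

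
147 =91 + 56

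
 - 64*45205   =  -2893120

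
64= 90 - 26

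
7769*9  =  69921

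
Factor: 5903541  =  3^2*7^1 *83^1 * 1129^1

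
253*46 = 11638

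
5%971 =5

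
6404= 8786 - 2382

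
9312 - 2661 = 6651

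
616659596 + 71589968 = 688249564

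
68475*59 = 4040025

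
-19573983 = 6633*(-2951)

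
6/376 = 3/188 =0.02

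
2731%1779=952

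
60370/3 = 20123 + 1/3 = 20123.33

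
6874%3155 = 564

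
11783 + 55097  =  66880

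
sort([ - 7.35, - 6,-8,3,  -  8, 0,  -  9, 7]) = [ - 9, - 8, - 8,- 7.35,-6, 0,3,  7 ] 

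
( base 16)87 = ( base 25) 5a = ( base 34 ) 3x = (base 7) 252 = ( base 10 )135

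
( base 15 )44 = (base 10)64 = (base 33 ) 1V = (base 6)144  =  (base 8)100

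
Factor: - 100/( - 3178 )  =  2^1*5^2*7^( - 1)*227^ ( - 1) = 50/1589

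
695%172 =7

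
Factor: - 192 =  - 2^6*3^1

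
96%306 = 96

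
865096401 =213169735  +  651926666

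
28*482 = 13496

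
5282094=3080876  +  2201218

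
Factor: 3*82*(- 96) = - 2^6*3^2*41^1 = - 23616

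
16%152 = 16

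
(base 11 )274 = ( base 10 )323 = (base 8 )503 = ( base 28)BF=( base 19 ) h0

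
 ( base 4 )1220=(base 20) 54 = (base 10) 104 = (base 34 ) 32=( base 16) 68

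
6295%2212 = 1871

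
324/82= 3 + 39/41 = 3.95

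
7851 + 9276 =17127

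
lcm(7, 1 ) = 7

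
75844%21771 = 10531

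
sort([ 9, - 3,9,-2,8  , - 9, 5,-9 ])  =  [ - 9,  -  9,-3, - 2, 5, 8,9,9] 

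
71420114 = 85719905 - 14299791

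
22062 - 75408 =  - 53346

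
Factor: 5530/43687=2^1 * 5^1*79^( - 1) = 10/79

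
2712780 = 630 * 4306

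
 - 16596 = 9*( - 1844 ) 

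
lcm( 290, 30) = 870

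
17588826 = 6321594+11267232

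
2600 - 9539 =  - 6939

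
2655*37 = 98235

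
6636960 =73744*90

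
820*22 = 18040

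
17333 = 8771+8562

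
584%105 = 59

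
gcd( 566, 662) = 2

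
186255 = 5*37251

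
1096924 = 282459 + 814465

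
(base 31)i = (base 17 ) 11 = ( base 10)18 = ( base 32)i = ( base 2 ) 10010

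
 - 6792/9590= - 1 + 1399/4795 = - 0.71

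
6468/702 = 1078/117 = 9.21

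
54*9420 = 508680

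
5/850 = 1/170 =0.01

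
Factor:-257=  - 257^1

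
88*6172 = 543136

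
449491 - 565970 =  - 116479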